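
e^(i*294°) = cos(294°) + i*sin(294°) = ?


cos(294°) = 0.4067
sin(294°) = -0.9135

e^(i*294°) = 0.4067 - 0.9135i


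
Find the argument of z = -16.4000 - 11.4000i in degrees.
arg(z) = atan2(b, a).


Re = -16.4, Im = -11.4
arg = atan2(-11.4, -16.4) = -145.1960 degrees

arg(z) = -145.1960 degrees


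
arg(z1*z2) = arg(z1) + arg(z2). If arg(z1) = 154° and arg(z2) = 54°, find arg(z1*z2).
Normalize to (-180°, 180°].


arg(z1*z2) = 154° + 54° = 208°
Normalized to (-180°, 180°]: -152°

-152°


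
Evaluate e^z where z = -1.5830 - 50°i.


e^-1.5830 = 0.2054
cos(-50°) = 0.6428
sin(-50°) = -0.766
Real = 0.2054*0.6428 = 0.1320
Imag = 0.2054*(-0.766) = -0.1573

0.1320 - 0.1573i


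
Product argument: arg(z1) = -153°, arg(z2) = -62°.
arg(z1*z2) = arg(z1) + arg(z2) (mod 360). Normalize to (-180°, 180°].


arg(z1*z2) = -153° - 62° = -215°
Normalized to (-180°, 180°]: 145°

145°


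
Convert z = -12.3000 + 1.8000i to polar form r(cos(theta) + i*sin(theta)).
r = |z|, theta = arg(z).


r = sqrt(151.29+3.24) = sqrt(154.53) = 12.4310
theta = atan2(1.8, -12.3) = 171.6743 degrees

r = 12.4310, theta = 171.6743 degrees


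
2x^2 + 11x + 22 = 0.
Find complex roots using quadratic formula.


disc = 11^2 - 4*2*22 = 121 - 176 = -55
sqrt(|disc|) = sqrt(55) = 7.4162
Real part = -11/(2*2) = -2.7500
Imag part = 7.4162/(2*2) = 1.8540

-2.7500 ± 1.8540i


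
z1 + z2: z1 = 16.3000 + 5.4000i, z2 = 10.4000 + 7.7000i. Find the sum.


Real: 16.3 + 10.4 = 26.7
Imag: 5.4 + 7.7 = 13.1

26.7000 + 13.1000i


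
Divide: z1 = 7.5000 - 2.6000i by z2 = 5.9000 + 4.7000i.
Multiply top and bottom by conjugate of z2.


Conjugate of z2 = 5.9000 - 4.7000i
Numerator: (7.5000 - 2.6000i)(5.9000 - 4.7000i) = 32.0300 - 50.5900i
Denominator: 5.9^2 + 4.7^2 = 56.9
Result = (32.0300 - 50.5900i)/56.9

0.5629 - 0.8891i


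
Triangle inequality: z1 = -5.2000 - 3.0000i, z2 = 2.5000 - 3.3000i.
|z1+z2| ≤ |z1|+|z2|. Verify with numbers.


|z1| = sqrt((-5.2)^2 + (-3)^2) = sqrt(36.04) = 6.0033
|z2| = sqrt(2.5^2 + (-3.3)^2) = sqrt(17.14) = 4.1400
z1+z2 = -2.7000 - 6.3000i
|z1+z2| = sqrt(46.98) = 6.8542
|z1|+|z2| = 6.0033 + 4.1400 = 10.1433

|z1+z2| = 6.8542 ≤ |z1|+|z2| = 10.1433 (verified)


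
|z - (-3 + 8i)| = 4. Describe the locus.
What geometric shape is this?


|z - z0| = r is a circle with center z0 and radius r.
Center = (-3, 8), radius = 4

Circle with center (-3, 8) and radius 4


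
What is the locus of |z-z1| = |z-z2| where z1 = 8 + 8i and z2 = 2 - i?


Equal distances means the locus is the perpendicular bisector of z1 and z2.
Midpoint = ((8+2)/2, (8+(-1))/2) = (5.0000, 3.5000)

Perpendicular bisector through (5.0000, 3.5000)


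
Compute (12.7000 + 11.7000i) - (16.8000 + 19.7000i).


Real: 12.7 - 16.8 = -4.1
Imag: 11.7 - 19.7 = -8

-4.1000 - 8.0000i


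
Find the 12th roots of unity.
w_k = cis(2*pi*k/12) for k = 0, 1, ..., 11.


The 12th roots of unity are cis(360k/12°) for k=0..11
Angle step = 360/12 = 30°
Primitive root: cis(30°)
Primitive root = 0.8660 + 0.5000i

12 roots at angles: 0°, 30°, 60°, 90°, 120°, 150°, 180°, 210°, 240°, 270°, 300°, 330°


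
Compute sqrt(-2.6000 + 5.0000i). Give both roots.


|z| = sqrt(6.76+25) = 5.6356
sqrt((|z|+a)/2) = sqrt((5.6356+(-2.6))/2) = sqrt(1.5178) = 1.2320
sqrt((|z|-a)/2) = sqrt((5.6356-(-2.6))/2) = sqrt(4.1178) = 2.0292

±(1.2320 + 2.0292i) i.e. 1.2320 + 2.0292i and -1.2320 - 2.0292i


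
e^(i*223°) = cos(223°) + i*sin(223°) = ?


cos(223°) = -0.7314
sin(223°) = -0.6820

e^(i*223°) = -0.7314 - 0.6820i


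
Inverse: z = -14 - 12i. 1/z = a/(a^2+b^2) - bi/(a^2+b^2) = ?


|z|^2 = 196+144 = 340
1/z = (-14 + 12i)/340

1/z = -0.0412 + 0.0353i


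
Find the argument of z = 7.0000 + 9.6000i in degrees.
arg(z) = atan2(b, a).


Re = 7, Im = 9.6
arg = atan2(9.6, 7) = 53.9017 degrees

arg(z) = 53.9017 degrees


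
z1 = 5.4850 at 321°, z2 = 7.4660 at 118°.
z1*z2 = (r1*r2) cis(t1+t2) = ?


r = 5.4850 * 7.4660 = 40.9510
theta = 321° + 118° = 439° = 79° (mod 360)

40.9510 cis(79°)


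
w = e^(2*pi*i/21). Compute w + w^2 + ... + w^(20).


With w = e^(2*pi*i/21), all 21 of the 21th roots of unity w^0 = 1, w, ..., w^(20) sum to 0: 1 + w + ... + w^(20) = (1 - w^21)/(1 - w) = 0 since w^21 = 1, w ≠ 1.
Removing the root 1: w + w^2 + ... + w^(20) = 0 - 1 = -1

Sum = -1


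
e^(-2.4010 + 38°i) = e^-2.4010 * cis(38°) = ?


e^-2.4010 = 0.0906
cos(38°) = 0.788
sin(38°) = 0.6157
Real = 0.0906*0.788 = 0.0714
Imag = 0.0906*0.6157 = 0.0558

0.0714 + 0.0558i


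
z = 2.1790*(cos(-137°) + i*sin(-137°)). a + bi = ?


a = 2.1790*cos(-137°) = 2.1790*(-0.73135) = -1.5936
b = 2.1790*sin(-137°) = 2.1790*(-0.682) = -1.4861

-1.5936 - 1.4861i


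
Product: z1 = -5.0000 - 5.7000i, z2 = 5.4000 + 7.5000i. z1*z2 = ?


Real = -5*5.4 - (-5.7)*7.5 = -27 - (-42.75) = 15.75
Imag = -5*7.5 + 5.4*(-5.7) = -37.5 - (30.78) = -68.28

15.7500 - 68.2800i


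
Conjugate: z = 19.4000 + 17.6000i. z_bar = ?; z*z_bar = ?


z_bar = 19.4000 - 17.6000i
z*z_bar = 19.4^2 + 17.6^2 = 376.36 + 309.76 = 686.12

z_bar = 19.4000 - 17.6000i, z*z_bar = 686.12


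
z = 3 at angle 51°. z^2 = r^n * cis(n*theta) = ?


r^2 = 3^2 = 9
n*theta = 2*51° = 102° = 102° (mod 360)
a = 9*cos(102°) = -1.8712
b = 9*sin(102°) = 8.8033

9 cis(102°) = -1.8712 + 8.8033i


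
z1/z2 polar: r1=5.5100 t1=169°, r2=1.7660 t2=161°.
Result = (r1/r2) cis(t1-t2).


r = 5.5100 / 1.7660 = 3.1200
theta = 169° - 161° = 8° = 8° (mod 360)

3.1200 cis(8°)


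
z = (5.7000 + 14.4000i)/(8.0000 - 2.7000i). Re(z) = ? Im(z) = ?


Multiply by conjugate: (5.7000 + 14.4000i)(8.0000 + 2.7000i) / (8^2 + (-2.7)^2)
Numerator real = 5.7*8 + 14.4*(-2.7) = 6.72
Numerator imag = 14.4*8 - 5.7*(-2.7) = 130.59
Denominator = 71.29
Re(z) = 6.72/71.29 = 0.0943
Im(z) = 130.59/71.29 = 1.8318

Re(z) = 0.0943, Im(z) = 1.8318


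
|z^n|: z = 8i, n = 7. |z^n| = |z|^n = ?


|z| = sqrt(0+64) = sqrt(64) = 8
|z^7| = |z|^7 = 8^7 = 2097152

|z^7| = 2097152


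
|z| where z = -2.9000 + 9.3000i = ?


|z| = sqrt((-2.9)^2 + 9.3^2) = sqrt(8.41 + 86.49) = sqrt(94.9) = 9.7417

|z| = 9.7417


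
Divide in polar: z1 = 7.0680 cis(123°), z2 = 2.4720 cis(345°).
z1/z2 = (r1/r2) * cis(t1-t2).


r = 7.0680 / 2.4720 = 2.8592
theta = 123° - 345° = -222° = 138° (mod 360)

2.8592 cis(138°)


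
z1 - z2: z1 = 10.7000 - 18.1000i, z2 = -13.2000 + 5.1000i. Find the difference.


Real: 10.7 + 13.2 = 23.9
Imag: -18.1 - 5.1 = -23.2

23.9000 - 23.2000i


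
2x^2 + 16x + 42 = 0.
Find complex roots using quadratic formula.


disc = 16^2 - 4*2*42 = 256 - 336 = -80
sqrt(|disc|) = sqrt(80) = 8.9443
Real part = -16/(2*2) = -4.0000
Imag part = 8.9443/(2*2) = 2.2361

-4.0000 ± 2.2361i


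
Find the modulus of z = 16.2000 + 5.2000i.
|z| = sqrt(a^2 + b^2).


|z| = sqrt(16.2^2 + 5.2^2) = sqrt(262.44 + 27.04) = sqrt(289.48) = 17.0141

|z| = 17.0141


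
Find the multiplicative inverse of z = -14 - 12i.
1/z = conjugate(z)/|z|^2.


|z|^2 = 196+144 = 340
1/z = (-14 + 12i)/340

1/z = -0.0412 + 0.0353i


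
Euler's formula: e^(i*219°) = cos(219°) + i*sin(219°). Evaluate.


cos(219°) = -0.7771
sin(219°) = -0.6293

e^(i*219°) = -0.7771 - 0.6293i


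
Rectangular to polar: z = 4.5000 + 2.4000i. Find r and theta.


r = sqrt(20.25+5.76) = sqrt(26.01) = 5.1000
theta = atan2(2.4, 4.5) = 28.0725 degrees

r = 5.1000, theta = 28.0725 degrees


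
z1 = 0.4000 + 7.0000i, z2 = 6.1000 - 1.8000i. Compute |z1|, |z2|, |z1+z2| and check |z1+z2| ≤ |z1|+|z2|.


|z1| = sqrt(0.4^2 + 7^2) = sqrt(49.16) = 7.0114
|z2| = sqrt(6.1^2 + (-1.8)^2) = sqrt(40.45) = 6.3600
z1+z2 = 6.5000 + 5.2000i
|z1+z2| = sqrt(69.29) = 8.3241
|z1|+|z2| = 7.0114 + 6.3600 = 13.3714

|z1+z2| = 8.3241 ≤ |z1|+|z2| = 13.3714 (verified)


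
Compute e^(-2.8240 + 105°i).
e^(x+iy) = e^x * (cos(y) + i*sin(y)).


e^-2.8240 = 0.05937
cos(105°) = -0.2588
sin(105°) = 0.9659
Real = 0.05937*(-0.2588) = -0.0154
Imag = 0.05937*0.9659 = 0.0573

-0.0154 + 0.0573i


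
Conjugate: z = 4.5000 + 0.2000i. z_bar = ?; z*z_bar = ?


z_bar = 4.5000 - 0.2000i
z*z_bar = 4.5^2 + 0.2^2 = 20.25 + 0.04 = 20.29

z_bar = 4.5000 - 0.2000i, z*z_bar = 20.29


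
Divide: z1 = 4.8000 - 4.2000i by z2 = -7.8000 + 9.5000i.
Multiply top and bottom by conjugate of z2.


Conjugate of z2 = -7.8000 - 9.5000i
Numerator: (4.8000 - 4.2000i)(-7.8000 - 9.5000i) = -77.3400 - 12.8400i
Denominator: (-7.8)^2 + 9.5^2 = 151.09
Result = (-77.3400 - 12.8400i)/151.09

-0.5119 - 0.0850i


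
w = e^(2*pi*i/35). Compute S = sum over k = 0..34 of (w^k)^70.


The roots are w_k = w^k with w = e^(2*pi*i/35), and (w^k)^70 = (w^70)^k.
So S = 1 + u + u^2 + ... + u^(34) with u = w^70.
70 = 2*35 + 0, so 70 is a multiple of 35 and u = (w^35)^2 = 1.
Every one of the 35 terms equals 1: S = 35

S = 35


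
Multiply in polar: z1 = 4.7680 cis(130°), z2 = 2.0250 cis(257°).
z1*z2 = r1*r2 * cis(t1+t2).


r = 4.7680 * 2.0250 = 9.6552
theta = 130° + 257° = 387° = 27° (mod 360)

9.6552 cis(27°)


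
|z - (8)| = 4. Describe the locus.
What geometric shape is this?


|z - z0| = r is a circle with center z0 and radius r.
Center = (8, 0), radius = 4

Circle with center (8, 0) and radius 4


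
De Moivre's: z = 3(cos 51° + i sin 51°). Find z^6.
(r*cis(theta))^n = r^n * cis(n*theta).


r^6 = 3^6 = 729
n*theta = 6*51° = 306° = 306° (mod 360)
a = 729*cos(306°) = 428.4954
b = 729*sin(306°) = -589.7734

729 cis(306°) = 428.4954 - 589.7734i


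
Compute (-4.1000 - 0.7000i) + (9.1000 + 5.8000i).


Real: -4.1 + 9.1 = 5
Imag: -0.7 + 5.8 = 5.1

5.0000 + 5.1000i


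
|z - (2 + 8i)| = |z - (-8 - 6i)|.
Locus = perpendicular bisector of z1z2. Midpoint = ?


Equal distances means the locus is the perpendicular bisector of z1 and z2.
Midpoint = ((2+(-8))/2, (8+(-6))/2) = (-3.0000, 1.0000)

Perpendicular bisector through (-3.0000, 1.0000)


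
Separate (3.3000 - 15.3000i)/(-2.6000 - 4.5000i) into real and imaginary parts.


Multiply by conjugate: (3.3000 - 15.3000i)(-2.6000 + 4.5000i) / ((-2.6)^2 + (-4.5)^2)
Numerator real = 3.3*(-2.6) - (15.3)*(-4.5) = 60.27
Numerator imag = -15.3*(-2.6) - 3.3*(-4.5) = 54.63
Denominator = 27.01
Re(z) = 60.27/27.01 = 2.2314
Im(z) = 54.63/27.01 = 2.0226

Re(z) = 2.2314, Im(z) = 2.0226


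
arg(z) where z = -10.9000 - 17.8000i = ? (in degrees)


Re = -10.9, Im = -17.8
arg = atan2(-17.8, -10.9) = -121.4816 degrees

arg(z) = -121.4816 degrees


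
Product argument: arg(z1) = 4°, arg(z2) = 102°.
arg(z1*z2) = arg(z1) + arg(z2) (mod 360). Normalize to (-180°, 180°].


arg(z1*z2) = 4° + 102° = 106°
Normalized to (-180°, 180°]: 106°

106°


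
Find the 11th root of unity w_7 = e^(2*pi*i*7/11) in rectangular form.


Angle = 360*7/11 = 229.0909°
a = cos(229.0909°) = -0.6549
b = sin(229.0909°) = -0.7557

-0.6549 - 0.7557i


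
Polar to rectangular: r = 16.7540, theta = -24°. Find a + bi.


a = 16.7540*cos(-24°) = 16.7540*0.913545 = 15.3055
b = 16.7540*sin(-24°) = 16.7540*(-0.40674) = -6.8145

15.3055 - 6.8145i


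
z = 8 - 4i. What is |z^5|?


|z| = sqrt(64+16) = sqrt(80) = 8.9443
|z^5| = |z|^5 = (sqrt(80))^5 = 80^2 * sqrt(80) = 6400*sqrt(80)

|z^5| = 6400*sqrt(80) ≈ 57243.3402


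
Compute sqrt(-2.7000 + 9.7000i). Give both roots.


|z| = sqrt(7.29+94.09) = 10.0688
sqrt((|z|+a)/2) = sqrt((10.0688+(-2.7))/2) = sqrt(3.6844) = 1.9195
sqrt((|z|-a)/2) = sqrt((10.0688-(-2.7))/2) = sqrt(6.3844) = 2.5267

±(1.9195 + 2.5267i) i.e. 1.9195 + 2.5267i and -1.9195 - 2.5267i


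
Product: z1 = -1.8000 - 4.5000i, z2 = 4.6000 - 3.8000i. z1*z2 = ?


Real = -1.8*4.6 - (-4.5)*(-3.8) = -8.28 - 17.1 = -25.38
Imag = -1.8*(-3.8) + 4.6*(-4.5) = 6.84 - (20.7) = -13.86

-25.3800 - 13.8600i


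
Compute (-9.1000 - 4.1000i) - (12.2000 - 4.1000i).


Real: -9.1 - 12.2 = -21.3
Imag: -4.1 + 4.1 = 0

-21.3000


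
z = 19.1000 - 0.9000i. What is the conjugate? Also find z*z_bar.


z_bar = 19.1000 + 0.9000i
z*z_bar = 19.1^2 + (-0.9)^2 = 364.81 + 0.81 = 365.62

z_bar = 19.1000 + 0.9000i, z*z_bar = 365.62


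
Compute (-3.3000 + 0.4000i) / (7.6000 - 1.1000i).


Conjugate of z2 = 7.6000 + 1.1000i
Numerator: (-3.3000 + 0.4000i)(7.6000 + 1.1000i) = -25.5200 - 0.5900i
Denominator: 7.6^2 + (-1.1)^2 = 58.97
Result = (-25.5200 - 0.5900i)/58.97

-0.4328 - 0.0100i


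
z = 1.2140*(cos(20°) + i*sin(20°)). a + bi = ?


a = 1.2140*cos(20°) = 1.2140*0.9397 = 1.1408
b = 1.2140*sin(20°) = 1.2140*0.342 = 0.4152

1.1408 + 0.4152i


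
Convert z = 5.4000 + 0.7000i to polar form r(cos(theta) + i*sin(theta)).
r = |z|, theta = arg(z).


r = sqrt(29.16+0.49) = sqrt(29.65) = 5.4452
theta = atan2(0.7, 5.4) = 7.3860 degrees

r = 5.4452, theta = 7.3860 degrees


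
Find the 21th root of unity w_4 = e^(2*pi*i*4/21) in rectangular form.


Angle = 360*4/21 = 68.5714°
a = cos(68.5714°) = 0.3653
b = sin(68.5714°) = 0.9309

0.3653 + 0.9309i


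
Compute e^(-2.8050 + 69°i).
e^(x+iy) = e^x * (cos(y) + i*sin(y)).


e^-2.8050 = 0.0605
cos(69°) = 0.3584
sin(69°) = 0.9336
Real = 0.0605*0.3584 = 0.0217
Imag = 0.0605*0.9336 = 0.0565

0.0217 + 0.0565i


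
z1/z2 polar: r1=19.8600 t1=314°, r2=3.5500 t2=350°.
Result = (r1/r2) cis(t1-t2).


r = 19.8600 / 3.5500 = 5.5944
theta = 314° - 350° = -36° = 324° (mod 360)

5.5944 cis(324°)


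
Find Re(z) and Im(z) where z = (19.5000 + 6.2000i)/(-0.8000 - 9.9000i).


Multiply by conjugate: (19.5000 + 6.2000i)(-0.8000 + 9.9000i) / ((-0.8)^2 + (-9.9)^2)
Numerator real = 19.5*(-0.8) + 6.2*(-9.9) = -76.98
Numerator imag = 6.2*(-0.8) - 19.5*(-9.9) = 188.09
Denominator = 98.65
Re(z) = -76.98/98.65 = -0.7803
Im(z) = 188.09/98.65 = 1.9066

Re(z) = -0.7803, Im(z) = 1.9066


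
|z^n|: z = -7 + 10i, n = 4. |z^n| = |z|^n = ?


|z| = sqrt(49+100) = sqrt(149) = 12.2066
|z^4| = |z|^4 = (sqrt(149))^4 = 149^2 = 22201

|z^4| = 22201


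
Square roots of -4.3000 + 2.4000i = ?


|z| = sqrt(18.49+5.76) = 4.9244
sqrt((|z|+a)/2) = sqrt((4.9244+(-4.3))/2) = sqrt(0.3122) = 0.5588
sqrt((|z|-a)/2) = sqrt((4.9244-(-4.3))/2) = sqrt(4.6122) = 2.1476

±(0.5588 + 2.1476i) i.e. 0.5588 + 2.1476i and -0.5588 - 2.1476i


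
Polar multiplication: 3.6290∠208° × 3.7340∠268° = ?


r = 3.6290 * 3.7340 = 13.5507
theta = 208° + 268° = 476° = 116° (mod 360)

13.5507 cis(116°)


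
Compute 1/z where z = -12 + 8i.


|z|^2 = 144+64 = 208
1/z = (-12 - 8i)/208

1/z = -0.0577 - 0.0385i


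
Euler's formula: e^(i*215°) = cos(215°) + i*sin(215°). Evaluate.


cos(215°) = -0.8192
sin(215°) = -0.5736

e^(i*215°) = -0.8192 - 0.5736i


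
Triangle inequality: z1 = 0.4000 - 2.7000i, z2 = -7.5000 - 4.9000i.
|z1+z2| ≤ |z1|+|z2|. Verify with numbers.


|z1| = sqrt(0.4^2 + (-2.7)^2) = sqrt(7.45) = 2.7295
|z2| = sqrt((-7.5)^2 + (-4.9)^2) = sqrt(80.26) = 8.9588
z1+z2 = -7.1000 - 7.6000i
|z1+z2| = sqrt(108.17) = 10.4005
|z1|+|z2| = 2.7295 + 8.9588 = 11.6883

|z1+z2| = 10.4005 ≤ |z1|+|z2| = 11.6883 (verified)


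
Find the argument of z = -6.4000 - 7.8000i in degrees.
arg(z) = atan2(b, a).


Re = -6.4, Im = -7.8
arg = atan2(-7.8, -6.4) = -129.3693 degrees

arg(z) = -129.3693 degrees


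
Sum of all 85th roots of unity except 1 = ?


With w = e^(2*pi*i/85), all 85 of the 85th roots of unity w^0 = 1, w, ..., w^(84) sum to 0: 1 + w + ... + w^(84) = (1 - w^85)/(1 - w) = 0 since w^85 = 1, w ≠ 1.
Removing the root 1: w + w^2 + ... + w^(84) = 0 - 1 = -1

Sum = -1


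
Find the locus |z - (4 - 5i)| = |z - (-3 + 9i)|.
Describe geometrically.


Equal distances means the locus is the perpendicular bisector of z1 and z2.
Midpoint = ((4+(-3))/2, (-5+9)/2) = (0.5000, 2.0000)

Perpendicular bisector through (0.5000, 2.0000)


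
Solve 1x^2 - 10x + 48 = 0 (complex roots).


disc = (-10)^2 - 4*1*48 = 100 - 192 = -92
sqrt(|disc|) = sqrt(92) = 9.5917
Real part = 10/(2*1) = 5.0000
Imag part = 9.5917/(2*1) = 4.7958

5.0000 ± 4.7958i


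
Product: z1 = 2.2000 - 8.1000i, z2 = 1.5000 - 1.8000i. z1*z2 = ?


Real = 2.2*1.5 - (-8.1)*(-1.8) = 3.3 - 14.58 = -11.28
Imag = 2.2*(-1.8) + 1.5*(-8.1) = -3.96 - (12.15) = -16.11

-11.2800 - 16.1100i


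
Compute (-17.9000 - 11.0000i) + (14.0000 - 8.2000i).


Real: -17.9 + 14 = -3.9
Imag: -11 - 8.2 = -19.2

-3.9000 - 19.2000i


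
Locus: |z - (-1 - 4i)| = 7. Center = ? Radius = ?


|z - z0| = r is a circle with center z0 and radius r.
Center = (-1, -4), radius = 7

Circle with center (-1, -4) and radius 7


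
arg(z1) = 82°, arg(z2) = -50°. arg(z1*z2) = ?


arg(z1*z2) = 82° - 50° = 32°
Normalized to (-180°, 180°]: 32°

32°


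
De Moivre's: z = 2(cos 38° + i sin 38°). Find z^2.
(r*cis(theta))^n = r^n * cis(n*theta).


r^2 = 2^2 = 4
n*theta = 2*38° = 76° = 76° (mod 360)
a = 4*cos(76°) = 0.9677
b = 4*sin(76°) = 3.8812

4 cis(76°) = 0.9677 + 3.8812i


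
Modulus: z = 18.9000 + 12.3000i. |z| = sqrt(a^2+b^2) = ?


|z| = sqrt(18.9^2 + 12.3^2) = sqrt(357.21 + 151.29) = sqrt(508.5) = 22.5499

|z| = 22.5499


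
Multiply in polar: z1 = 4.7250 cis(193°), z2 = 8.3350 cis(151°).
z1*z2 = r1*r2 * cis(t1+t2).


r = 4.7250 * 8.3350 = 39.3829
theta = 193° + 151° = 344° = 344° (mod 360)

39.3829 cis(344°)


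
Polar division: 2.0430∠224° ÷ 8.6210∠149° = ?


r = 2.0430 / 8.6210 = 0.2370
theta = 224° - 149° = 75° = 75° (mod 360)

0.2370 cis(75°)


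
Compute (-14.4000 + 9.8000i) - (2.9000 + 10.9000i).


Real: -14.4 - 2.9 = -17.3
Imag: 9.8 - 10.9 = -1.1

-17.3000 - 1.1000i


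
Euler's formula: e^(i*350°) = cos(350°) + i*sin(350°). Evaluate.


cos(350°) = 0.9848
sin(350°) = -0.1736

e^(i*350°) = 0.9848 - 0.1736i


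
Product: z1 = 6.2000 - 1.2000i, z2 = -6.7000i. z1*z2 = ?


Real = 6.2*0 - (-1.2)*(-6.7) = 0 - 8.04 = -8.04
Imag = 6.2*(-6.7) + 0*(-1.2) = -41.54 + 0 = -41.54

-8.0400 - 41.5400i


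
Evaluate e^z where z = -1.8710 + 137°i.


e^-1.8710 = 0.1540
cos(137°) = -0.7314
sin(137°) = 0.682
Real = 0.1540*(-0.7314) = -0.1126
Imag = 0.1540*0.682 = 0.1050

-0.1126 + 0.1050i


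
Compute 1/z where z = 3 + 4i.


|z|^2 = 9+16 = 25
1/z = (3 - 4i)/25

1/z = 0.1200 - 0.1600i


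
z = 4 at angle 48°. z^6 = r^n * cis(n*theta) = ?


r^6 = 4^6 = 4096
n*theta = 6*48° = 288° = 288° (mod 360)
a = 4096*cos(288°) = 1265.7336
b = 4096*sin(288°) = -3895.5275

4096 cis(288°) = 1265.7336 - 3895.5275i


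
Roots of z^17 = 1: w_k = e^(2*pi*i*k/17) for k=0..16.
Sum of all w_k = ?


The sum of all 17th roots of unity is 0.
Geometric series: (1 - w^17)/(1 - w) = (1-1)/(1-w) = 0 since w^17 = 1, w ≠ 1.
Alternatively: coefficient of z^16 in z^17 - 1 is 0.

0


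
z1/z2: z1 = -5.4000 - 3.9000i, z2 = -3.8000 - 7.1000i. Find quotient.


Conjugate of z2 = -3.8000 + 7.1000i
Numerator: (-5.4000 - 3.9000i)(-3.8000 + 7.1000i) = 48.2100 - 23.5200i
Denominator: (-3.8)^2 + (-7.1)^2 = 64.85
Result = (48.2100 - 23.5200i)/64.85

0.7434 - 0.3627i


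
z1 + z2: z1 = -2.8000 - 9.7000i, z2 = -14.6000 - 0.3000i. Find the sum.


Real: -2.8 - 14.6 = -17.4
Imag: -9.7 - 0.3 = -10

-17.4000 - 10.0000i


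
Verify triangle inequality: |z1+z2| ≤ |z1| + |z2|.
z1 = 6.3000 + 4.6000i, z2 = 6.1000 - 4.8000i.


|z1| = sqrt(6.3^2 + 4.6^2) = sqrt(60.85) = 7.8006
|z2| = sqrt(6.1^2 + (-4.8)^2) = sqrt(60.25) = 7.7621
z1+z2 = 12.4000 - 0.2000i
|z1+z2| = sqrt(153.8) = 12.4016
|z1|+|z2| = 7.8006 + 7.7621 = 15.5627

|z1+z2| = 12.4016 ≤ |z1|+|z2| = 15.5627 (verified)


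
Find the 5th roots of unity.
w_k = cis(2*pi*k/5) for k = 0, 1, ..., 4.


The 5th roots of unity are cis(360k/5°) for k=0..4
Angle step = 360/5 = 72°
Primitive root: cis(72°)
Primitive root = 0.3090 + 0.9511i

5 roots at angles: 0°, 72°, 144°, 216°, 288°


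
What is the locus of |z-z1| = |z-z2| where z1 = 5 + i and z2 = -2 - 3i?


Equal distances means the locus is the perpendicular bisector of z1 and z2.
Midpoint = ((5+(-2))/2, (1+(-3))/2) = (1.5000, -1.0000)

Perpendicular bisector through (1.5000, -1.0000)


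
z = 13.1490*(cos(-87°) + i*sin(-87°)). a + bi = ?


a = 13.1490*cos(-87°) = 13.1490*0.05234 = 0.6882
b = 13.1490*sin(-87°) = 13.1490*(-0.99863) = -13.1310

0.6882 - 13.1310i


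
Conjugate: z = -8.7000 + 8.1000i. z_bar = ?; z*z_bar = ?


z_bar = -8.7000 - 8.1000i
z*z_bar = (-8.7)^2 + 8.1^2 = 75.69 + 65.61 = 141.3

z_bar = -8.7000 - 8.1000i, z*z_bar = 141.3


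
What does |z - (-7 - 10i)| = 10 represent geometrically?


|z - z0| = r is a circle with center z0 and radius r.
Center = (-7, -10), radius = 10

Circle with center (-7, -10) and radius 10


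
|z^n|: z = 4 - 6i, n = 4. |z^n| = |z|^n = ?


|z| = sqrt(16+36) = sqrt(52) = 7.2111
|z^4| = |z|^4 = (sqrt(52))^4 = 52^2 = 2704

|z^4| = 2704


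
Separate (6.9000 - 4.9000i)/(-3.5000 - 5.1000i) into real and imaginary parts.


Multiply by conjugate: (6.9000 - 4.9000i)(-3.5000 + 5.1000i) / ((-3.5)^2 + (-5.1)^2)
Numerator real = 6.9*(-3.5) - (4.9)*(-5.1) = 0.84
Numerator imag = -4.9*(-3.5) - 6.9*(-5.1) = 52.34
Denominator = 38.26
Re(z) = 0.84/38.26 = 0.0220
Im(z) = 52.34/38.26 = 1.3680

Re(z) = 0.0220, Im(z) = 1.3680


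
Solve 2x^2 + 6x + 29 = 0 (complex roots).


disc = 6^2 - 4*2*29 = 36 - 232 = -196
sqrt(|disc|) = sqrt(196) = 14.0000
Real part = -6/(2*2) = -1.5000
Imag part = 14.0000/(2*2) = 3.5000

-1.5000 ± 3.5000i


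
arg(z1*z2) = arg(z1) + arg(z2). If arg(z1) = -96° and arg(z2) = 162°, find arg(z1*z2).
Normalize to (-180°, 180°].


arg(z1*z2) = -96° + 162° = 66°
Normalized to (-180°, 180°]: 66°

66°


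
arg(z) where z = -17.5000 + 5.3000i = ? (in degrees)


Re = -17.5, Im = 5.3
arg = atan2(5.3, -17.5) = 163.1507 degrees

arg(z) = 163.1507 degrees


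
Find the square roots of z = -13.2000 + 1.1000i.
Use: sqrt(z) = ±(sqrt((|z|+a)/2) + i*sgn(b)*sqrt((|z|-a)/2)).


|z| = sqrt(174.24+1.21) = 13.2458
sqrt((|z|+a)/2) = sqrt((13.2458+(-13.2))/2) = sqrt(0.0229) = 0.1513
sqrt((|z|-a)/2) = sqrt((13.2458-(-13.2))/2) = sqrt(13.2229) = 3.6363

±(0.1513 + 3.6363i) i.e. 0.1513 + 3.6363i and -0.1513 - 3.6363i


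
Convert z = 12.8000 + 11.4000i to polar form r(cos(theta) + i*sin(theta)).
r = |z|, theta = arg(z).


r = sqrt(163.84+129.96) = sqrt(293.8) = 17.1406
theta = atan2(11.4, 12.8) = 41.6891 degrees

r = 17.1406, theta = 41.6891 degrees


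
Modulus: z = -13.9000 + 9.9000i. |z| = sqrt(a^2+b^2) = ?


|z| = sqrt((-13.9)^2 + 9.9^2) = sqrt(193.21 + 98.01) = sqrt(291.22) = 17.0652

|z| = 17.0652


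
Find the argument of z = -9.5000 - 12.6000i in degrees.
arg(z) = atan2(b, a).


Re = -9.5, Im = -12.6
arg = atan2(-12.6, -9.5) = -127.0151 degrees

arg(z) = -127.0151 degrees


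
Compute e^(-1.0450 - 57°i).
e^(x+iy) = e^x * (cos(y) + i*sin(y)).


e^-1.0450 = 0.3517
cos(-57°) = 0.5446
sin(-57°) = -0.8387
Real = 0.3517*0.5446 = 0.1915
Imag = 0.3517*(-0.8387) = -0.2950

0.1915 - 0.2950i


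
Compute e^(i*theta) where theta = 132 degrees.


cos(132°) = -0.6691
sin(132°) = 0.7431

e^(i*132°) = -0.6691 + 0.7431i


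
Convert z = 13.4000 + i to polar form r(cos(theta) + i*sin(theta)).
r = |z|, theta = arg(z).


r = sqrt(179.56+1) = sqrt(180.56) = 13.4373
theta = atan2(1, 13.4) = 4.2679 degrees

r = 13.4373, theta = 4.2679 degrees


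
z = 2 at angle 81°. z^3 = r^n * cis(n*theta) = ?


r^3 = 2^3 = 8
n*theta = 3*81° = 243° = 243° (mod 360)
a = 8*cos(243°) = -3.6319
b = 8*sin(243°) = -7.1281

8 cis(243°) = -3.6319 - 7.1281i


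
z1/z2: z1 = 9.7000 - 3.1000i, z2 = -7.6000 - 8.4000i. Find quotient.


Conjugate of z2 = -7.6000 + 8.4000i
Numerator: (9.7000 - 3.1000i)(-7.6000 + 8.4000i) = -47.6800 + 105.0400i
Denominator: (-7.6)^2 + (-8.4)^2 = 128.32
Result = (-47.6800 + 105.0400i)/128.32

-0.3716 + 0.8186i


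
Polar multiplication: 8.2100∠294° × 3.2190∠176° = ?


r = 8.2100 * 3.2190 = 26.4280
theta = 294° + 176° = 470° = 110° (mod 360)

26.4280 cis(110°)


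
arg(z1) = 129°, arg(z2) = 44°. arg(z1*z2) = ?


arg(z1*z2) = 129° + 44° = 173°
Normalized to (-180°, 180°]: 173°

173°


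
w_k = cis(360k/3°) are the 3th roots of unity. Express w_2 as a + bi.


Angle = 360*2/3 = 240°
a = cos(240°) = -0.5000
b = sin(240°) = -0.8660

-0.5000 - 0.8660i


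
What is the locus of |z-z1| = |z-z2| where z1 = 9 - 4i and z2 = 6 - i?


Equal distances means the locus is the perpendicular bisector of z1 and z2.
Midpoint = ((9+6)/2, (-4+(-1))/2) = (7.5000, -2.5000)

Perpendicular bisector through (7.5000, -2.5000)


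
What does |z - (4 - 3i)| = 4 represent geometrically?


|z - z0| = r is a circle with center z0 and radius r.
Center = (4, -3), radius = 4

Circle with center (4, -3) and radius 4


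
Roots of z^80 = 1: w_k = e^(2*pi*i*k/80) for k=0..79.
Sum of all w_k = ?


The sum of all 80th roots of unity is 0.
Geometric series: (1 - w^80)/(1 - w) = (1-1)/(1-w) = 0 since w^80 = 1, w ≠ 1.
Alternatively: coefficient of z^79 in z^80 - 1 is 0.

0


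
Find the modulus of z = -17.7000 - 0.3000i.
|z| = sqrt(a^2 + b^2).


|z| = sqrt((-17.7)^2 + (-0.3)^2) = sqrt(313.29 + 0.09) = sqrt(313.38) = 17.7025

|z| = 17.7025


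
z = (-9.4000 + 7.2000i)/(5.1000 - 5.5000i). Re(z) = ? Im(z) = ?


Multiply by conjugate: (-9.4000 + 7.2000i)(5.1000 + 5.5000i) / (5.1^2 + (-5.5)^2)
Numerator real = -9.4*5.1 + 7.2*(-5.5) = -87.54
Numerator imag = 7.2*5.1 - (-9.4)*(-5.5) = -14.98
Denominator = 56.26
Re(z) = -87.54/56.26 = -1.5560
Im(z) = -14.98/56.26 = -0.2663

Re(z) = -1.5560, Im(z) = -0.2663


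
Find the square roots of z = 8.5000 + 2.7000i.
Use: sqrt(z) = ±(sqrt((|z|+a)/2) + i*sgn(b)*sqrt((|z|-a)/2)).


|z| = sqrt(72.25+7.29) = 8.9185
sqrt((|z|+a)/2) = sqrt((8.9185+8.5)/2) = sqrt(8.7093) = 2.9511
sqrt((|z|-a)/2) = sqrt((8.9185-8.5)/2) = sqrt(0.2093) = 0.4574

±(2.9511 + 0.4574i) i.e. 2.9511 + 0.4574i and -2.9511 - 0.4574i


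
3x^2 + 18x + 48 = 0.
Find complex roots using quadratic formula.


disc = 18^2 - 4*3*48 = 324 - 576 = -252
sqrt(|disc|) = sqrt(252) = 15.8745
Real part = -18/(2*3) = -3.0000
Imag part = 15.8745/(2*3) = 2.6458

-3.0000 ± 2.6458i


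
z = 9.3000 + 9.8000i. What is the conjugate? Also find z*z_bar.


z_bar = 9.3000 - 9.8000i
z*z_bar = 9.3^2 + 9.8^2 = 86.49 + 96.04 = 182.53

z_bar = 9.3000 - 9.8000i, z*z_bar = 182.53


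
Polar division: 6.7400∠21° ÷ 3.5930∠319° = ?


r = 6.7400 / 3.5930 = 1.8759
theta = 21° - 319° = -298° = 62° (mod 360)

1.8759 cis(62°)


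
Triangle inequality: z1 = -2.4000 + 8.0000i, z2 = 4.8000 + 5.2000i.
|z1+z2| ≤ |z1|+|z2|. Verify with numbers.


|z1| = sqrt((-2.4)^2 + 8^2) = sqrt(69.76) = 8.3522
|z2| = sqrt(4.8^2 + 5.2^2) = sqrt(50.08) = 7.0767
z1+z2 = 2.4000 + 13.2000i
|z1+z2| = sqrt(180) = 13.4164
|z1|+|z2| = 8.3522 + 7.0767 = 15.4289

|z1+z2| = 13.4164 ≤ |z1|+|z2| = 15.4289 (verified)


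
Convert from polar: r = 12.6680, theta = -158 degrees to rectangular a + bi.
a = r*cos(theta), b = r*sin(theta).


a = 12.6680*cos(-158°) = 12.6680*(-0.927184) = -11.7456
b = 12.6680*sin(-158°) = 12.6680*(-0.374607) = -4.7455

-11.7456 - 4.7455i


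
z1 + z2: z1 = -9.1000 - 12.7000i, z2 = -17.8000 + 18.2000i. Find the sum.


Real: -9.1 - 17.8 = -26.9
Imag: -12.7 + 18.2 = 5.5

-26.9000 + 5.5000i


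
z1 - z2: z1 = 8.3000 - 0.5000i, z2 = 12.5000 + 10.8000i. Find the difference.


Real: 8.3 - 12.5 = -4.2
Imag: -0.5 - 10.8 = -11.3

-4.2000 - 11.3000i


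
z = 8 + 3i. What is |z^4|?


|z| = sqrt(64+9) = sqrt(73) = 8.5440
|z^4| = |z|^4 = (sqrt(73))^4 = 73^2 = 5329

|z^4| = 5329


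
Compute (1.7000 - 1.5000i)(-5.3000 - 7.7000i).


Real = 1.7*(-5.3) - (-1.5)*(-7.7) = -9.01 - 11.55 = -20.56
Imag = 1.7*(-7.7) - (5.3)*(-1.5) = -13.09 + 7.95 = -5.14

-20.5600 - 5.1400i


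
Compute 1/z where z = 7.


|z|^2 = 49+0 = 49
1/z = (7 - 0i)/49

1/z = 0.1429 + 0i


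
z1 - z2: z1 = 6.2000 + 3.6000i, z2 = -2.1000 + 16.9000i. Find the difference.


Real: 6.2 + 2.1 = 8.3
Imag: 3.6 - 16.9 = -13.3

8.3000 - 13.3000i


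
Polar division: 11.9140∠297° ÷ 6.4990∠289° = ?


r = 11.9140 / 6.4990 = 1.8332
theta = 297° - 289° = 8° = 8° (mod 360)

1.8332 cis(8°)


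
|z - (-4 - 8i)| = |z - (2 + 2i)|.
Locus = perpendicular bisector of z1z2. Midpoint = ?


Equal distances means the locus is the perpendicular bisector of z1 and z2.
Midpoint = ((-4+2)/2, (-8+2)/2) = (-1.0000, -3.0000)

Perpendicular bisector through (-1.0000, -3.0000)


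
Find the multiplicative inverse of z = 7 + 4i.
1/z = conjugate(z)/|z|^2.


|z|^2 = 49+16 = 65
1/z = (7 - 4i)/65

1/z = 0.1077 - 0.0615i


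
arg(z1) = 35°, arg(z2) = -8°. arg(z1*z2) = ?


arg(z1*z2) = 35° - 8° = 27°
Normalized to (-180°, 180°]: 27°

27°


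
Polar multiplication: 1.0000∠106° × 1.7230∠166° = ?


r = 1.0000 * 1.7230 = 1.7230
theta = 106° + 166° = 272° = 272° (mod 360)

1.7230 cis(272°)


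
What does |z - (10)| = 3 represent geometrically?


|z - z0| = r is a circle with center z0 and radius r.
Center = (10, 0), radius = 3

Circle with center (10, 0) and radius 3


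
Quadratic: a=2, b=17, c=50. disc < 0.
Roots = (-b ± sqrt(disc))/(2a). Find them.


disc = 17^2 - 4*2*50 = 289 - 400 = -111
sqrt(|disc|) = sqrt(111) = 10.5357
Real part = -17/(2*2) = -4.2500
Imag part = 10.5357/(2*2) = 2.6339

-4.2500 ± 2.6339i


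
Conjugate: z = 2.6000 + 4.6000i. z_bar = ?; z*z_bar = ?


z_bar = 2.6000 - 4.6000i
z*z_bar = 2.6^2 + 4.6^2 = 6.76 + 21.16 = 27.92

z_bar = 2.6000 - 4.6000i, z*z_bar = 27.92


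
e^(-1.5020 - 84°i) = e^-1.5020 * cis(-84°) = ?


e^-1.5020 = 0.2227
cos(-84°) = 0.1045
sin(-84°) = -0.9945
Real = 0.2227*0.1045 = 0.0233
Imag = 0.2227*(-0.9945) = -0.2215

0.0233 - 0.2215i


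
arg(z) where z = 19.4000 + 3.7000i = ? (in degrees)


Re = 19.4, Im = 3.7
arg = atan2(3.7, 19.4) = 10.7979 degrees

arg(z) = 10.7979 degrees


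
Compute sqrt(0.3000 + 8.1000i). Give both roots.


|z| = sqrt(0.09+65.61) = 8.1056
sqrt((|z|+a)/2) = sqrt((8.1056+0.3)/2) = sqrt(4.2028) = 2.0501
sqrt((|z|-a)/2) = sqrt((8.1056-0.3)/2) = sqrt(3.9028) = 1.9755

±(2.0501 + 1.9755i) i.e. 2.0501 + 1.9755i and -2.0501 - 1.9755i


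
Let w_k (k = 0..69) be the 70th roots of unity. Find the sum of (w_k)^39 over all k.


The roots are w_k = w^k with w = e^(2*pi*i/70), and (w^k)^39 = (w^39)^k.
So S = 1 + u + u^2 + ... + u^(69) with u = w^39.
39 = 0*70 + 39, so 39 is not a multiple of 70: u = w^39 ≠ 1 (w is a primitive 70th root), while u^70 = (w^70)^39 = 1.
Geometric series: S = (1 - u^70)/(1 - u) = (1 - 1)/(1 - u) = 0

S = 0


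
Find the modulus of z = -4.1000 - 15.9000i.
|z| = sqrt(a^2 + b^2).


|z| = sqrt((-4.1)^2 + (-15.9)^2) = sqrt(16.81 + 252.81) = sqrt(269.62) = 16.4201

|z| = 16.4201


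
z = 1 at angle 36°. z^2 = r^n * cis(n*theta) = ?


r^2 = 1^2 = 1
n*theta = 2*36° = 72° = 72° (mod 360)
a = 1*cos(72°) = 0.3090
b = 1*sin(72°) = 0.9511

1 cis(72°) = 0.3090 + 0.9511i


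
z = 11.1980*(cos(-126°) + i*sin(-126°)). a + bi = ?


a = 11.1980*cos(-126°) = 11.1980*(-0.587785) = -6.5820
b = 11.1980*sin(-126°) = 11.1980*(-0.80902) = -9.0594

-6.5820 - 9.0594i


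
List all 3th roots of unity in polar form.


The 3th roots of unity are cis(360k/3°) for k=0..2
Angle step = 360/3 = 120°
Primitive root: cis(120°)
Primitive root = -0.5000 + 0.8660i

3 roots at angles: 0°, 120°, 240°


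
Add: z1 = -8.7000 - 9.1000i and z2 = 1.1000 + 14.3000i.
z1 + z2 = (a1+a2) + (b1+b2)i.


Real: -8.7 + 1.1 = -7.6
Imag: -9.1 + 14.3 = 5.2

-7.6000 + 5.2000i


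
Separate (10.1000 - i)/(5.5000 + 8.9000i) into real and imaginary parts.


Multiply by conjugate: (10.1000 - i)(5.5000 - 8.9000i) / (5.5^2 + 8.9^2)
Numerator real = 10.1*5.5 - (1)*8.9 = 46.65
Numerator imag = -1*5.5 - 10.1*8.9 = -95.39
Denominator = 109.46
Re(z) = 46.65/109.46 = 0.4262
Im(z) = -95.39/109.46 = -0.8715

Re(z) = 0.4262, Im(z) = -0.8715


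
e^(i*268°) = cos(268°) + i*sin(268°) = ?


cos(268°) = -0.0349
sin(268°) = -0.9994

e^(i*268°) = -0.0349 - 0.9994i


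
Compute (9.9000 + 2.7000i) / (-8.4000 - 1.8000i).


Conjugate of z2 = -8.4000 + 1.8000i
Numerator: (9.9000 + 2.7000i)(-8.4000 + 1.8000i) = -88.0200 - 4.8600i
Denominator: (-8.4)^2 + (-1.8)^2 = 73.8
Result = (-88.0200 - 4.8600i)/73.8

-1.1927 - 0.0659i


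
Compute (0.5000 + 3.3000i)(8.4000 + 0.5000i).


Real = 0.5*8.4 - 3.3*0.5 = 4.2 - 1.65 = 2.55
Imag = 0.5*0.5 + 8.4*3.3 = 0.25 + 27.72 = 27.97

2.5500 + 27.9700i


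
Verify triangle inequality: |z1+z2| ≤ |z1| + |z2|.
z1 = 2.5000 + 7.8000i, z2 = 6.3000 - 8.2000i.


|z1| = sqrt(2.5^2 + 7.8^2) = sqrt(67.09) = 8.1908
|z2| = sqrt(6.3^2 + (-8.2)^2) = sqrt(106.93) = 10.3407
z1+z2 = 8.8000 - 0.4000i
|z1+z2| = sqrt(77.6) = 8.8091
|z1|+|z2| = 8.1908 + 10.3407 = 18.5315

|z1+z2| = 8.8091 ≤ |z1|+|z2| = 18.5315 (verified)


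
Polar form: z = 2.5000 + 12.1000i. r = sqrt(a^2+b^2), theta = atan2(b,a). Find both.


r = sqrt(6.25+146.41) = sqrt(152.66) = 12.3556
theta = atan2(12.1, 2.5) = 78.3263 degrees

r = 12.3556, theta = 78.3263 degrees


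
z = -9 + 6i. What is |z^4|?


|z| = sqrt(81+36) = sqrt(117) = 10.8167
|z^4| = |z|^4 = (sqrt(117))^4 = 117^2 = 13689

|z^4| = 13689


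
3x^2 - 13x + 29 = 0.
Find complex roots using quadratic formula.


disc = (-13)^2 - 4*3*29 = 169 - 348 = -179
sqrt(|disc|) = sqrt(179) = 13.3791
Real part = 13/(2*3) = 2.1667
Imag part = 13.3791/(2*3) = 2.2298

2.1667 ± 2.2298i


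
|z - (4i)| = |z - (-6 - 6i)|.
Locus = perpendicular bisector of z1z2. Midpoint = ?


Equal distances means the locus is the perpendicular bisector of z1 and z2.
Midpoint = ((0+(-6))/2, (4+(-6))/2) = (-3.0000, -1.0000)

Perpendicular bisector through (-3.0000, -1.0000)


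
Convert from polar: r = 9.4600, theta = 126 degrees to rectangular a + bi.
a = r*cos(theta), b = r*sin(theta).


a = 9.4600*cos(126°) = 9.4600*(-0.587785) = -5.5604
b = 9.4600*sin(126°) = 9.4600*0.80902 = 7.6533

-5.5604 + 7.6533i


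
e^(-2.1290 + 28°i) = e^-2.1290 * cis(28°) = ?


e^-2.1290 = 0.11896
cos(28°) = 0.8829
sin(28°) = 0.46947
Real = 0.11896*0.8829 = 0.1050
Imag = 0.11896*0.46947 = 0.0558

0.1050 + 0.0558i


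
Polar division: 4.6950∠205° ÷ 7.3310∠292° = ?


r = 4.6950 / 7.3310 = 0.6404
theta = 205° - 292° = -87° = 273° (mod 360)

0.6404 cis(273°)


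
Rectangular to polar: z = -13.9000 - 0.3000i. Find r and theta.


r = sqrt(193.21+0.09) = sqrt(193.3) = 13.9032
theta = atan2(-0.3, -13.9) = -178.7636 degrees

r = 13.9032, theta = -178.7636 degrees


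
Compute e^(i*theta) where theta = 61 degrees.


cos(61°) = 0.4848
sin(61°) = 0.8746

e^(i*61°) = 0.4848 + 0.8746i


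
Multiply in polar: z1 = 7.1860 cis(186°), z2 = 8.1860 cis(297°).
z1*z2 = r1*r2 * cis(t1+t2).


r = 7.1860 * 8.1860 = 58.8246
theta = 186° + 297° = 483° = 123° (mod 360)

58.8246 cis(123°)


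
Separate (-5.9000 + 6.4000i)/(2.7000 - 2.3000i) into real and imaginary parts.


Multiply by conjugate: (-5.9000 + 6.4000i)(2.7000 + 2.3000i) / (2.7^2 + (-2.3)^2)
Numerator real = -5.9*2.7 + 6.4*(-2.3) = -30.65
Numerator imag = 6.4*2.7 - (-5.9)*(-2.3) = 3.71
Denominator = 12.58
Re(z) = -30.65/12.58 = -2.4364
Im(z) = 3.71/12.58 = 0.2949

Re(z) = -2.4364, Im(z) = 0.2949


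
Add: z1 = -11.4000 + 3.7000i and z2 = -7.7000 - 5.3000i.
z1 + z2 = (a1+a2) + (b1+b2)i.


Real: -11.4 - 7.7 = -19.1
Imag: 3.7 - 5.3 = -1.6

-19.1000 - 1.6000i


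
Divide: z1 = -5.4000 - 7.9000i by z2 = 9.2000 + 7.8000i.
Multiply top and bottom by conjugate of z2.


Conjugate of z2 = 9.2000 - 7.8000i
Numerator: (-5.4000 - 7.9000i)(9.2000 - 7.8000i) = -111.3000 - 30.5600i
Denominator: 9.2^2 + 7.8^2 = 145.48
Result = (-111.3000 - 30.5600i)/145.48

-0.7651 - 0.2101i


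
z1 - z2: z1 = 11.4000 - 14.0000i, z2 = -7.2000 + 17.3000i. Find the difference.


Real: 11.4 + 7.2 = 18.6
Imag: -14 - 17.3 = -31.3

18.6000 - 31.3000i


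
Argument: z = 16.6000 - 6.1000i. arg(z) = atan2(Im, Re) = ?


Re = 16.6, Im = -6.1
arg = atan2(-6.1, 16.6) = -20.1769 degrees

arg(z) = -20.1769 degrees


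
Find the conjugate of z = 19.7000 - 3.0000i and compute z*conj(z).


z_bar = 19.7000 + 3.0000i
z*z_bar = 19.7^2 + (-3)^2 = 388.09 + 9 = 397.09

z_bar = 19.7000 + 3.0000i, z*z_bar = 397.09


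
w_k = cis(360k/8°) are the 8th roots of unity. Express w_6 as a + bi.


Angle = 360*6/8 = 270°
a = cos(270°) = 0
b = sin(270°) = -1.0000

0 - 1.0000i


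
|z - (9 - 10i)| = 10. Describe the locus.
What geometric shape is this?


|z - z0| = r is a circle with center z0 and radius r.
Center = (9, -10), radius = 10

Circle with center (9, -10) and radius 10


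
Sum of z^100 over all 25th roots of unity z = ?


The roots are w_k = w^k with w = e^(2*pi*i/25), and (w^k)^100 = (w^100)^k.
So S = 1 + u + u^2 + ... + u^(24) with u = w^100.
100 = 4*25 + 0, so 100 is a multiple of 25 and u = (w^25)^4 = 1.
Every one of the 25 terms equals 1: S = 25

S = 25


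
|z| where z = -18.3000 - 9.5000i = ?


|z| = sqrt((-18.3)^2 + (-9.5)^2) = sqrt(334.89 + 90.25) = sqrt(425.14) = 20.6189

|z| = 20.6189


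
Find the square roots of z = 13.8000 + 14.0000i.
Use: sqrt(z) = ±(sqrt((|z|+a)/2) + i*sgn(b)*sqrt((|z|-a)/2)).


|z| = sqrt(190.44+196) = 19.6581
sqrt((|z|+a)/2) = sqrt((19.6581+13.8)/2) = sqrt(16.7290) = 4.0901
sqrt((|z|-a)/2) = sqrt((19.6581-13.8)/2) = sqrt(2.9290) = 1.7114

±(4.0901 + 1.7114i) i.e. 4.0901 + 1.7114i and -4.0901 - 1.7114i


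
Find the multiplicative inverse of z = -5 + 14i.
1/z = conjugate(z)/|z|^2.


|z|^2 = 25+196 = 221
1/z = (-5 - 14i)/221

1/z = -0.0226 - 0.0633i


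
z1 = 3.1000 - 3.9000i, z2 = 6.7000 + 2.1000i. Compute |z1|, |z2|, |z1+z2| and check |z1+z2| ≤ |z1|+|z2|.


|z1| = sqrt(3.1^2 + (-3.9)^2) = sqrt(24.82) = 4.9820
|z2| = sqrt(6.7^2 + 2.1^2) = sqrt(49.3) = 7.0214
z1+z2 = 9.8000 - 1.8000i
|z1+z2| = sqrt(99.28) = 9.9639
|z1|+|z2| = 4.9820 + 7.0214 = 12.0034

|z1+z2| = 9.9639 ≤ |z1|+|z2| = 12.0034 (verified)


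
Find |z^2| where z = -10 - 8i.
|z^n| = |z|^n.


|z| = sqrt(100+64) = sqrt(164) = 12.8062
|z^2| = |z|^2 = (sqrt(164))^2 = 164

|z^2| = 164


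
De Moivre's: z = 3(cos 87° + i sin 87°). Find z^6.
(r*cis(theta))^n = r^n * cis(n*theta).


r^6 = 3^6 = 729
n*theta = 6*87° = 522° = 162° (mod 360)
a = 729*cos(162°) = -693.3202
b = 729*sin(162°) = 225.2734

729 cis(162°) = -693.3202 + 225.2734i


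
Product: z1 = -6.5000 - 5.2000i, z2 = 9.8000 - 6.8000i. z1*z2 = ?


Real = -6.5*9.8 - (-5.2)*(-6.8) = -63.7 - 35.36 = -99.06
Imag = -6.5*(-6.8) + 9.8*(-5.2) = 44.2 - (50.96) = -6.76

-99.0600 - 6.7600i


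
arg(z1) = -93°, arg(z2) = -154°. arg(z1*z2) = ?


arg(z1*z2) = -93° - 154° = -247°
Normalized to (-180°, 180°]: 113°

113°


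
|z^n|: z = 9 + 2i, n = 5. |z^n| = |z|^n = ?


|z| = sqrt(81+4) = sqrt(85) = 9.2195
|z^5| = |z|^5 = (sqrt(85))^5 = 85^2 * sqrt(85) = 7225*sqrt(85)

|z^5| = 7225*sqrt(85) ≈ 66611.2087


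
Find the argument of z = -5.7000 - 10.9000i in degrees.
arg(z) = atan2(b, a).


Re = -5.7, Im = -10.9
arg = atan2(-10.9, -5.7) = -117.6067 degrees

arg(z) = -117.6067 degrees


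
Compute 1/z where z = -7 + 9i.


|z|^2 = 49+81 = 130
1/z = (-7 - 9i)/130

1/z = -0.0538 - 0.0692i


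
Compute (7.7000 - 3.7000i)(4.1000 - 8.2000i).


Real = 7.7*4.1 - (-3.7)*(-8.2) = 31.57 - 30.34 = 1.23
Imag = 7.7*(-8.2) + 4.1*(-3.7) = -63.14 - (15.17) = -78.31

1.2300 - 78.3100i


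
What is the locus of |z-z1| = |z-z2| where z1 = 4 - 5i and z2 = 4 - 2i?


Equal distances means the locus is the perpendicular bisector of z1 and z2.
Midpoint = ((4+4)/2, (-5+(-2))/2) = (4.0000, -3.5000)

Perpendicular bisector through (4.0000, -3.5000)
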